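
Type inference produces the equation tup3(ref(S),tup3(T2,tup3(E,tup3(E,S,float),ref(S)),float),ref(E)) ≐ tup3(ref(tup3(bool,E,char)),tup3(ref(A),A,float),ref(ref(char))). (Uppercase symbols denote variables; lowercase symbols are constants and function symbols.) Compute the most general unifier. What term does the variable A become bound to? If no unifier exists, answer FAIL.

Decompose tup3/3: ref(S) ≐ ref(tup3(bool,E,char)),  tup3(T2,tup3(E,tup3(E,S,float),ref(S)),float) ≐ tup3(ref(A),A,float),  ref(E) ≐ ref(ref(char)).
Decompose ref/1: S ≐ tup3(bool,E,char).
Bind S := tup3(bool,E,char); substituting into the one remaining equation that mentions S gives: tup3(T2,tup3(E,tup3(E,tup3(bool,E,char),float),ref(tup3(bool,E,char))),float) ≐ tup3(ref(A),A,float).
Decompose tup3/3: T2 ≐ ref(A),  tup3(E,tup3(E,tup3(bool,E,char),float),ref(tup3(bool,E,char))) ≐ A,  float ≐ float.
Bind T2 := ref(A); no other remaining equation mentions T2.
Bind A := tup3(E,tup3(E,tup3(bool,E,char),float),ref(tup3(bool,E,char))); no other remaining equation mentions A. Substituting into the earlier binding gives T2 := ref(tup3(E,tup3(E,tup3(bool,E,char),float),ref(tup3(bool,E,char)))).
Delete trivial equation float ≐ float.
Decompose ref/1: E ≐ ref(char).
Bind E := ref(char). Substituting into the earlier bindings gives S := tup3(bool,ref(char),char), T2 := ref(tup3(ref(char),tup3(ref(char),tup3(bool,ref(char),char),float),ref(tup3(bool,ref(char),char)))), A := tup3(ref(char),tup3(ref(char),tup3(bool,ref(char),char),float),ref(tup3(bool,ref(char),char))).
MGU = { S := tup3(bool,ref(char),char), T2 := ref(tup3(ref(char),tup3(ref(char),tup3(bool,ref(char),char),float),ref(tup3(bool,ref(char),char)))), A := tup3(ref(char),tup3(ref(char),tup3(bool,ref(char),char),float),ref(tup3(bool,ref(char),char))), E := ref(char) }, so A := tup3(ref(char),tup3(ref(char),tup3(bool,ref(char),char),float),ref(tup3(bool,ref(char),char))).

tup3(ref(char),tup3(ref(char),tup3(bool,ref(char),char),float),ref(tup3(bool,ref(char),char)))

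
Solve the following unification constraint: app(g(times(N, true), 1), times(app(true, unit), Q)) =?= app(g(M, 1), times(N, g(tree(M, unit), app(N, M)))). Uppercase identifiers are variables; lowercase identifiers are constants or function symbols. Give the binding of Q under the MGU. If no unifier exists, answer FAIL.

g(tree(times(app(true, unit), true), unit), app(app(true, unit), times(app(true, unit), true)))

Decompose app/2: g(times(N, true), 1) =?= g(M, 1),  times(app(true, unit), Q) =?= times(N, g(tree(M, unit), app(N, M))).
Decompose g/2: times(N, true) =?= M,  1 =?= 1.
Bind M := times(N, true); substituting into the one remaining equation that mentions M gives: times(app(true, unit), Q) =?= times(N, g(tree(times(N, true), unit), app(N, times(N, true)))).
Delete trivial equation 1 =?= 1.
Decompose times/2: app(true, unit) =?= N,  Q =?= g(tree(times(N, true), unit), app(N, times(N, true))).
Bind N := app(true, unit); substituting into the remaining equation gives: Q =?= g(tree(times(app(true, unit), true), unit), app(app(true, unit), times(app(true, unit), true))). Substituting into the earlier binding gives M := times(app(true, unit), true).
Bind Q := g(tree(times(app(true, unit), true), unit), app(app(true, unit), times(app(true, unit), true))).
MGU = { M ↦ times(app(true, unit), true), N ↦ app(true, unit), Q ↦ g(tree(times(app(true, unit), true), unit), app(app(true, unit), times(app(true, unit), true))) }, so Q ↦ g(tree(times(app(true, unit), true), unit), app(app(true, unit), times(app(true, unit), true))).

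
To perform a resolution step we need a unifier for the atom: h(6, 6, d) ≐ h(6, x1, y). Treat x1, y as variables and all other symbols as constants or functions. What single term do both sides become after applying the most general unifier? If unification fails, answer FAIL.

Decompose h/3: 6 ≐ 6,  6 ≐ x1,  d ≐ y.
Delete trivial equation 6 ≐ 6.
Bind x1 := 6; no other remaining equation mentions x1.
Bind y := d.
Applying the MGU to either side gives h(6, 6, d).

h(6, 6, d)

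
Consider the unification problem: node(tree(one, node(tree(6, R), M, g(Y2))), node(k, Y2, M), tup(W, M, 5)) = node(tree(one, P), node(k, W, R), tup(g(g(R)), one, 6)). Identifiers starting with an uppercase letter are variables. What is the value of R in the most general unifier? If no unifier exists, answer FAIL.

Decompose node/3: tree(one, node(tree(6, R), M, g(Y2))) = tree(one, P),  node(k, Y2, M) = node(k, W, R),  tup(W, M, 5) = tup(g(g(R)), one, 6).
Decompose tree/2: one = one,  node(tree(6, R), M, g(Y2)) = P.
Delete trivial equation one = one.
Bind P := node(tree(6, R), M, g(Y2)); no other remaining equation mentions P.
Decompose node/3: k = k,  Y2 = W,  M = R.
Delete trivial equation k = k.
Bind Y2 := W; no other remaining equation mentions Y2. Substituting into the earlier binding gives P := node(tree(6, R), M, g(W)).
Bind M := R; substituting into the remaining equation gives: tup(W, R, 5) = tup(g(g(R)), one, 6). Substituting into the earlier binding gives P := node(tree(6, R), R, g(W)).
Decompose tup/3: W = g(g(R)),  R = one,  5 = 6.
Bind W := g(g(R)); no other remaining equation mentions W. Substituting into the earlier bindings gives P := node(tree(6, R), R, g(g(g(R)))), Y2 := g(g(R)).
Bind R := one; no other remaining equation mentions R. Substituting into the earlier bindings gives P := node(tree(6, one), one, g(g(g(one)))), Y2 := g(g(one)), M := one, W := g(g(one)).
Clash: constants 5 and 6 differ; no unifier exists.

FAIL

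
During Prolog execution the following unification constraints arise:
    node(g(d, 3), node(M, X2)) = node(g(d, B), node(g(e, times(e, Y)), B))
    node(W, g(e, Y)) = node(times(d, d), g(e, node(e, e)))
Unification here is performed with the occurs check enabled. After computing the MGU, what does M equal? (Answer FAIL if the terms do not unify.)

g(e, times(e, node(e, e)))

Decompose node/2: g(d, 3) = g(d, B),  node(M, X2) = node(g(e, times(e, Y)), B).
Decompose g/2: d = d,  3 = B.
Delete trivial equation d = d.
Bind B := 3; substituting into the one remaining equation that mentions B gives: node(M, X2) = node(g(e, times(e, Y)), 3).
Decompose node/2: M = g(e, times(e, Y)),  X2 = 3.
Bind M := g(e, times(e, Y)); no other remaining equation mentions M.
Bind X2 := 3; no other remaining equation mentions X2.
Decompose node/2: W = times(d, d),  g(e, Y) = g(e, node(e, e)).
Bind W := times(d, d); no other remaining equation mentions W.
Decompose g/2: e = e,  Y = node(e, e).
Delete trivial equation e = e.
Bind Y := node(e, e). Substituting into the earlier binding gives M := g(e, times(e, node(e, e))).
MGU = { B -> 3, M -> g(e, times(e, node(e, e))), X2 -> 3, W -> times(d, d), Y -> node(e, e) }, so M -> g(e, times(e, node(e, e))).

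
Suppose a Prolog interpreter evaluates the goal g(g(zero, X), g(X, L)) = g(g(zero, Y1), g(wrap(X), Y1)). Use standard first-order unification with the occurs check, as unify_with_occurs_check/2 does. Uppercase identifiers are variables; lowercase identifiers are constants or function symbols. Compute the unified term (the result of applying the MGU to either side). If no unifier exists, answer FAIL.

FAIL

Decompose g/2: g(zero, X) = g(zero, Y1),  g(X, L) = g(wrap(X), Y1).
Decompose g/2: zero = zero,  X = Y1.
Delete trivial equation zero = zero.
Bind X := Y1; substituting into the remaining equation gives: g(Y1, L) = g(wrap(Y1), Y1).
Decompose g/2: Y1 = wrap(Y1),  L = Y1.
Occurs check fails: Y1 occurs in wrap(Y1); the equation Y1 = wrap(Y1) has no finite solution.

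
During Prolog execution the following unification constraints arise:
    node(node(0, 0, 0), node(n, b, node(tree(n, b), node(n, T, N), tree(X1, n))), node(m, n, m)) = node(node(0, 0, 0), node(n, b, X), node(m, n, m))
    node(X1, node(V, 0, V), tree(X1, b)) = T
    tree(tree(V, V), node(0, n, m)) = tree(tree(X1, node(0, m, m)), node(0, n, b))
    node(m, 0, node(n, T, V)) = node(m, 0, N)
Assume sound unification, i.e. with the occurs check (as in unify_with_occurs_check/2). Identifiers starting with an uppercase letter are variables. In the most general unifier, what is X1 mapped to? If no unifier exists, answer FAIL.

Decompose node/3: node(0, 0, 0) = node(0, 0, 0),  node(n, b, node(tree(n, b), node(n, T, N), tree(X1, n))) = node(n, b, X),  node(m, n, m) = node(m, n, m).
Delete trivial equation node(0, 0, 0) = node(0, 0, 0).
Decompose node/3: n = n,  b = b,  node(tree(n, b), node(n, T, N), tree(X1, n)) = X.
Delete trivial equation n = n.
Delete trivial equation b = b.
Bind X := node(tree(n, b), node(n, T, N), tree(X1, n)); no other remaining equation mentions X.
Delete trivial equation node(m, n, m) = node(m, n, m).
Bind T := node(X1, node(V, 0, V), tree(X1, b)); substituting into the one remaining equation that mentions T gives: node(m, 0, node(n, node(X1, node(V, 0, V), tree(X1, b)), V)) = node(m, 0, N). Substituting into the earlier binding gives X := node(tree(n, b), node(n, node(X1, node(V, 0, V), tree(X1, b)), N), tree(X1, n)).
Decompose tree/2: tree(V, V) = tree(X1, node(0, m, m)),  node(0, n, m) = node(0, n, b).
Decompose tree/2: V = X1,  V = node(0, m, m).
Bind V := X1; substituting into the 2 remaining equations that mention V gives: X1 = node(0, m, m),  node(m, 0, node(n, node(X1, node(X1, 0, X1), tree(X1, b)), X1)) = node(m, 0, N). Substituting into the earlier bindings gives X := node(tree(n, b), node(n, node(X1, node(X1, 0, X1), tree(X1, b)), N), tree(X1, n)), T := node(X1, node(X1, 0, X1), tree(X1, b)).
Bind X1 := node(0, m, m); substituting into the one remaining equation that mentions X1 gives: node(m, 0, node(n, node(node(0, m, m), node(node(0, m, m), 0, node(0, m, m)), tree(node(0, m, m), b)), node(0, m, m))) = node(m, 0, N). Substituting into the earlier bindings gives X := node(tree(n, b), node(n, node(node(0, m, m), node(node(0, m, m), 0, node(0, m, m)), tree(node(0, m, m), b)), N), tree(node(0, m, m), n)), T := node(node(0, m, m), node(node(0, m, m), 0, node(0, m, m)), tree(node(0, m, m), b)), V := node(0, m, m).
Decompose node/3: 0 = 0,  n = n,  m = b.
Delete trivial equation 0 = 0.
Delete trivial equation n = n.
Clash: constants m and b differ; no unifier exists.

FAIL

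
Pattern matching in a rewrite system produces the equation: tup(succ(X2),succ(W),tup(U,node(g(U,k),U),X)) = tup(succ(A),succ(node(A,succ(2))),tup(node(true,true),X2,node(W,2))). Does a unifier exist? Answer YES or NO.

Decompose tup/3: succ(X2) = succ(A),  succ(W) = succ(node(A,succ(2))),  tup(U,node(g(U,k),U),X) = tup(node(true,true),X2,node(W,2)).
Decompose succ/1: X2 = A.
Bind X2 := A; substituting into the one remaining equation that mentions X2 gives: tup(U,node(g(U,k),U),X) = tup(node(true,true),A,node(W,2)).
Decompose succ/1: W = node(A,succ(2)).
Bind W := node(A,succ(2)); substituting into the remaining equation gives: tup(U,node(g(U,k),U),X) = tup(node(true,true),A,node(node(A,succ(2)),2)).
Decompose tup/3: U = node(true,true),  node(g(U,k),U) = A,  X = node(node(A,succ(2)),2).
Bind U := node(true,true); substituting into the one remaining equation that mentions U gives: node(g(node(true,true),k),node(true,true)) = A.
Bind A := node(g(node(true,true),k),node(true,true)); substituting into the remaining equation gives: X = node(node(node(g(node(true,true),k),node(true,true)),succ(2)),2). Substituting into the earlier bindings gives X2 := node(g(node(true,true),k),node(true,true)), W := node(node(g(node(true,true),k),node(true,true)),succ(2)).
Bind X := node(node(node(g(node(true,true),k),node(true,true)),succ(2)),2).
No equations remain and no clash or occurs-check failure arose, so a unifier exists.

YES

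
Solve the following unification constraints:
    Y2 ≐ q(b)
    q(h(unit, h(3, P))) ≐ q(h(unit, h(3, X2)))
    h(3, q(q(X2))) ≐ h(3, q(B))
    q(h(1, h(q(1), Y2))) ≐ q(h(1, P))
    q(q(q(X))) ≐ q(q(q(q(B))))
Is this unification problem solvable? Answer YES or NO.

YES

Bind Y2 := q(b); substituting into the one remaining equation that mentions Y2 gives: q(h(1, h(q(1), q(b)))) ≐ q(h(1, P)).
Decompose q/1: h(unit, h(3, P)) ≐ h(unit, h(3, X2)).
Decompose h/2: unit ≐ unit,  h(3, P) ≐ h(3, X2).
Delete trivial equation unit ≐ unit.
Decompose h/2: 3 ≐ 3,  P ≐ X2.
Delete trivial equation 3 ≐ 3.
Bind P := X2; substituting into the one remaining equation that mentions P gives: q(h(1, h(q(1), q(b)))) ≐ q(h(1, X2)).
Decompose h/2: 3 ≐ 3,  q(q(X2)) ≐ q(B).
Delete trivial equation 3 ≐ 3.
Decompose q/1: q(X2) ≐ B.
Bind B := q(X2); substituting into the one remaining equation that mentions B gives: q(q(q(X))) ≐ q(q(q(q(q(X2))))).
Decompose q/1: h(1, h(q(1), q(b))) ≐ h(1, X2).
Decompose h/2: 1 ≐ 1,  h(q(1), q(b)) ≐ X2.
Delete trivial equation 1 ≐ 1.
Bind X2 := h(q(1), q(b)); substituting into the remaining equation gives: q(q(q(X))) ≐ q(q(q(q(q(h(q(1), q(b))))))). Substituting into the earlier bindings gives P := h(q(1), q(b)), B := q(h(q(1), q(b))).
Decompose q/1: q(q(X)) ≐ q(q(q(q(h(q(1), q(b)))))).
Decompose q/1: q(X) ≐ q(q(q(h(q(1), q(b))))).
Decompose q/1: X ≐ q(q(h(q(1), q(b)))).
Bind X := q(q(h(q(1), q(b)))).
No equations remain and no clash or occurs-check failure arose, so a unifier exists.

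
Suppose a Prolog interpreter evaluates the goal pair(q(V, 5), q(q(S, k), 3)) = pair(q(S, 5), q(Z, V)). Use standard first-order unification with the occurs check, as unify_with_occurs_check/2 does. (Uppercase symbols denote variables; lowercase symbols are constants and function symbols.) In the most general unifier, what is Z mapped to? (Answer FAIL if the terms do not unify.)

q(3, k)

Decompose pair/2: q(V, 5) = q(S, 5),  q(q(S, k), 3) = q(Z, V).
Decompose q/2: V = S,  5 = 5.
Bind V := S; substituting into the one remaining equation that mentions V gives: q(q(S, k), 3) = q(Z, S).
Delete trivial equation 5 = 5.
Decompose q/2: q(S, k) = Z,  3 = S.
Bind Z := q(S, k); no other remaining equation mentions Z.
Bind S := 3. Substituting into the earlier bindings gives V := 3, Z := q(3, k).
MGU = { V -> 3, Z -> q(3, k), S -> 3 }, so Z -> q(3, k).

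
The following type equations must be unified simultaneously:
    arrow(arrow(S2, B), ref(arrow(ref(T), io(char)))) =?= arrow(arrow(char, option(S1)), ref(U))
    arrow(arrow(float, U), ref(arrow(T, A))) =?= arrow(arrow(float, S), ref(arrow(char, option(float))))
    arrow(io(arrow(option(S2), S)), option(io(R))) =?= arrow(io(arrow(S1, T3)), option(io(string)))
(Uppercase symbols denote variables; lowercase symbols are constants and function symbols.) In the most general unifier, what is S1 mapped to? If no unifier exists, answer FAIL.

Decompose arrow/2: arrow(S2, B) =?= arrow(char, option(S1)),  ref(arrow(ref(T), io(char))) =?= ref(U).
Decompose arrow/2: S2 =?= char,  B =?= option(S1).
Bind S2 := char; substituting into the one remaining equation that mentions S2 gives: arrow(io(arrow(option(char), S)), option(io(R))) =?= arrow(io(arrow(S1, T3)), option(io(string))).
Bind B := option(S1); no other remaining equation mentions B.
Decompose ref/1: arrow(ref(T), io(char)) =?= U.
Bind U := arrow(ref(T), io(char)); substituting into the one remaining equation that mentions U gives: arrow(arrow(float, arrow(ref(T), io(char))), ref(arrow(T, A))) =?= arrow(arrow(float, S), ref(arrow(char, option(float)))).
Decompose arrow/2: arrow(float, arrow(ref(T), io(char))) =?= arrow(float, S),  ref(arrow(T, A)) =?= ref(arrow(char, option(float))).
Decompose arrow/2: float =?= float,  arrow(ref(T), io(char)) =?= S.
Delete trivial equation float =?= float.
Bind S := arrow(ref(T), io(char)); substituting into the one remaining equation that mentions S gives: arrow(io(arrow(option(char), arrow(ref(T), io(char)))), option(io(R))) =?= arrow(io(arrow(S1, T3)), option(io(string))).
Decompose ref/1: arrow(T, A) =?= arrow(char, option(float)).
Decompose arrow/2: T =?= char,  A =?= option(float).
Bind T := char; substituting into the one remaining equation that mentions T gives: arrow(io(arrow(option(char), arrow(ref(char), io(char)))), option(io(R))) =?= arrow(io(arrow(S1, T3)), option(io(string))). Substituting into the earlier bindings gives U := arrow(ref(char), io(char)), S := arrow(ref(char), io(char)).
Bind A := option(float); no other remaining equation mentions A.
Decompose arrow/2: io(arrow(option(char), arrow(ref(char), io(char)))) =?= io(arrow(S1, T3)),  option(io(R)) =?= option(io(string)).
Decompose io/1: arrow(option(char), arrow(ref(char), io(char))) =?= arrow(S1, T3).
Decompose arrow/2: option(char) =?= S1,  arrow(ref(char), io(char)) =?= T3.
Bind S1 := option(char); no other remaining equation mentions S1. Substituting into the earlier binding gives B := option(option(char)).
Bind T3 := arrow(ref(char), io(char)); no other remaining equation mentions T3.
Decompose option/1: io(R) =?= io(string).
Decompose io/1: R =?= string.
Bind R := string.
MGU = { S2 -> char, B -> option(option(char)), U -> arrow(ref(char), io(char)), S -> arrow(ref(char), io(char)), T -> char, A -> option(float), S1 -> option(char), T3 -> arrow(ref(char), io(char)), R -> string }, so S1 -> option(char).

option(char)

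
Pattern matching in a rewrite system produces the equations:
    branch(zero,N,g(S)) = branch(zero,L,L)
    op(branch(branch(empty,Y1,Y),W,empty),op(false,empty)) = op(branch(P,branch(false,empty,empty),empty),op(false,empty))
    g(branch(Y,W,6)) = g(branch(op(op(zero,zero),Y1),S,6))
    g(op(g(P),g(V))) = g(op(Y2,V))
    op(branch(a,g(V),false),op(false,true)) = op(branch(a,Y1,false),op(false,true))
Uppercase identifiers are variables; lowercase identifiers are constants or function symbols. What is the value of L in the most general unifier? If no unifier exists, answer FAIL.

Decompose branch/3: zero = zero,  N = L,  g(S) = L.
Delete trivial equation zero = zero.
Bind N := L; no other remaining equation mentions N.
Bind L := g(S); no other remaining equation mentions L. Substituting into the earlier binding gives N := g(S).
Decompose op/2: branch(branch(empty,Y1,Y),W,empty) = branch(P,branch(false,empty,empty),empty),  op(false,empty) = op(false,empty).
Decompose branch/3: branch(empty,Y1,Y) = P,  W = branch(false,empty,empty),  empty = empty.
Bind P := branch(empty,Y1,Y); substituting into the one remaining equation that mentions P gives: g(op(g(branch(empty,Y1,Y)),g(V))) = g(op(Y2,V)).
Bind W := branch(false,empty,empty); substituting into the one remaining equation that mentions W gives: g(branch(Y,branch(false,empty,empty),6)) = g(branch(op(op(zero,zero),Y1),S,6)).
Delete trivial equation empty = empty.
Delete trivial equation op(false,empty) = op(false,empty).
Decompose g/1: branch(Y,branch(false,empty,empty),6) = branch(op(op(zero,zero),Y1),S,6).
Decompose branch/3: Y = op(op(zero,zero),Y1),  branch(false,empty,empty) = S,  6 = 6.
Bind Y := op(op(zero,zero),Y1); substituting into the one remaining equation that mentions Y gives: g(op(g(branch(empty,Y1,op(op(zero,zero),Y1))),g(V))) = g(op(Y2,V)). Substituting into the earlier binding gives P := branch(empty,Y1,op(op(zero,zero),Y1)).
Bind S := branch(false,empty,empty); no other remaining equation mentions S. Substituting into the earlier bindings gives N := g(branch(false,empty,empty)), L := g(branch(false,empty,empty)).
Delete trivial equation 6 = 6.
Decompose g/1: op(g(branch(empty,Y1,op(op(zero,zero),Y1))),g(V)) = op(Y2,V).
Decompose op/2: g(branch(empty,Y1,op(op(zero,zero),Y1))) = Y2,  g(V) = V.
Bind Y2 := g(branch(empty,Y1,op(op(zero,zero),Y1))); no other remaining equation mentions Y2.
Occurs check fails: V occurs in g(V); the equation V = g(V) has no finite solution.

FAIL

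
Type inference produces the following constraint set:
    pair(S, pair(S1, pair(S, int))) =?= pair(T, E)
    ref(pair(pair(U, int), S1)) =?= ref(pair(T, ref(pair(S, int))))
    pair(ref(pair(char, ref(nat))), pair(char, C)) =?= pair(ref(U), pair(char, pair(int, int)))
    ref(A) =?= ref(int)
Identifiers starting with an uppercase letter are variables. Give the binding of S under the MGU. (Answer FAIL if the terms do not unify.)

Decompose pair/2: S =?= T,  pair(S1, pair(S, int)) =?= E.
Bind S := T; substituting into the 2 remaining equations that mention S gives: pair(S1, pair(T, int)) =?= E,  ref(pair(pair(U, int), S1)) =?= ref(pair(T, ref(pair(T, int)))).
Bind E := pair(S1, pair(T, int)); no other remaining equation mentions E.
Decompose ref/1: pair(pair(U, int), S1) =?= pair(T, ref(pair(T, int))).
Decompose pair/2: pair(U, int) =?= T,  S1 =?= ref(pair(T, int)).
Bind T := pair(U, int); substituting into the one remaining equation that mentions T gives: S1 =?= ref(pair(pair(U, int), int)). Substituting into the earlier bindings gives S := pair(U, int), E := pair(S1, pair(pair(U, int), int)).
Bind S1 := ref(pair(pair(U, int), int)); no other remaining equation mentions S1. Substituting into the earlier binding gives E := pair(ref(pair(pair(U, int), int)), pair(pair(U, int), int)).
Decompose pair/2: ref(pair(char, ref(nat))) =?= ref(U),  pair(char, C) =?= pair(char, pair(int, int)).
Decompose ref/1: pair(char, ref(nat)) =?= U.
Bind U := pair(char, ref(nat)); no other remaining equation mentions U. Substituting into the earlier bindings gives S := pair(pair(char, ref(nat)), int), E := pair(ref(pair(pair(pair(char, ref(nat)), int), int)), pair(pair(pair(char, ref(nat)), int), int)), T := pair(pair(char, ref(nat)), int), S1 := ref(pair(pair(pair(char, ref(nat)), int), int)).
Decompose pair/2: char =?= char,  C =?= pair(int, int).
Delete trivial equation char =?= char.
Bind C := pair(int, int); no other remaining equation mentions C.
Decompose ref/1: A =?= int.
Bind A := int.
MGU = { S ↦ pair(pair(char, ref(nat)), int), E ↦ pair(ref(pair(pair(pair(char, ref(nat)), int), int)), pair(pair(pair(char, ref(nat)), int), int)), T ↦ pair(pair(char, ref(nat)), int), S1 ↦ ref(pair(pair(pair(char, ref(nat)), int), int)), U ↦ pair(char, ref(nat)), C ↦ pair(int, int), A ↦ int }, so S ↦ pair(pair(char, ref(nat)), int).

pair(pair(char, ref(nat)), int)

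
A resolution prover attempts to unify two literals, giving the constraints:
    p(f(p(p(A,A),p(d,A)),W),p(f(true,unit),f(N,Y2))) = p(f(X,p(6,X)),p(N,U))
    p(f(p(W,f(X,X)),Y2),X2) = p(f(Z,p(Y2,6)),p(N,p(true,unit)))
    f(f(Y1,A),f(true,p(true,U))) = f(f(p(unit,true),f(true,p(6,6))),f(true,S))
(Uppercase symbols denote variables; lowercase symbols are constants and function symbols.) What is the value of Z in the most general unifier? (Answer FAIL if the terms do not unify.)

FAIL

Decompose p/2: f(p(p(A,A),p(d,A)),W) = f(X,p(6,X)),  p(f(true,unit),f(N,Y2)) = p(N,U).
Decompose f/2: p(p(A,A),p(d,A)) = X,  W = p(6,X).
Bind X := p(p(A,A),p(d,A)); substituting into the 2 remaining equations that mention X gives: W = p(6,p(p(A,A),p(d,A))),  p(f(p(W,f(p(p(A,A),p(d,A)),p(p(A,A),p(d,A)))),Y2),X2) = p(f(Z,p(Y2,6)),p(N,p(true,unit))).
Bind W := p(6,p(p(A,A),p(d,A))); substituting into the one remaining equation that mentions W gives: p(f(p(p(6,p(p(A,A),p(d,A))),f(p(p(A,A),p(d,A)),p(p(A,A),p(d,A)))),Y2),X2) = p(f(Z,p(Y2,6)),p(N,p(true,unit))).
Decompose p/2: f(true,unit) = N,  f(N,Y2) = U.
Bind N := f(true,unit); substituting into the 2 remaining equations that mention N gives: f(f(true,unit),Y2) = U,  p(f(p(p(6,p(p(A,A),p(d,A))),f(p(p(A,A),p(d,A)),p(p(A,A),p(d,A)))),Y2),X2) = p(f(Z,p(Y2,6)),p(f(true,unit),p(true,unit))).
Bind U := f(f(true,unit),Y2); substituting into the one remaining equation that mentions U gives: f(f(Y1,A),f(true,p(true,f(f(true,unit),Y2)))) = f(f(p(unit,true),f(true,p(6,6))),f(true,S)).
Decompose p/2: f(p(p(6,p(p(A,A),p(d,A))),f(p(p(A,A),p(d,A)),p(p(A,A),p(d,A)))),Y2) = f(Z,p(Y2,6)),  X2 = p(f(true,unit),p(true,unit)).
Decompose f/2: p(p(6,p(p(A,A),p(d,A))),f(p(p(A,A),p(d,A)),p(p(A,A),p(d,A)))) = Z,  Y2 = p(Y2,6).
Bind Z := p(p(6,p(p(A,A),p(d,A))),f(p(p(A,A),p(d,A)),p(p(A,A),p(d,A)))); no other remaining equation mentions Z.
Occurs check fails: Y2 occurs in p(Y2,6); the equation Y2 = p(Y2,6) has no finite solution.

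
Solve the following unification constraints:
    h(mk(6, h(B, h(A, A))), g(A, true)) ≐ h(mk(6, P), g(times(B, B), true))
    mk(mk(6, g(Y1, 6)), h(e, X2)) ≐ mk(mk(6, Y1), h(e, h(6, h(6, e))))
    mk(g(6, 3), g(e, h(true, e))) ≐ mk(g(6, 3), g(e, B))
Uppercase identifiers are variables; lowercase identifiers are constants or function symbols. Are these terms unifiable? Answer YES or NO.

NO

Decompose h/2: mk(6, h(B, h(A, A))) ≐ mk(6, P),  g(A, true) ≐ g(times(B, B), true).
Decompose mk/2: 6 ≐ 6,  h(B, h(A, A)) ≐ P.
Delete trivial equation 6 ≐ 6.
Bind P := h(B, h(A, A)); no other remaining equation mentions P.
Decompose g/2: A ≐ times(B, B),  true ≐ true.
Bind A := times(B, B); no other remaining equation mentions A. Substituting into the earlier binding gives P := h(B, h(times(B, B), times(B, B))).
Delete trivial equation true ≐ true.
Decompose mk/2: mk(6, g(Y1, 6)) ≐ mk(6, Y1),  h(e, X2) ≐ h(e, h(6, h(6, e))).
Decompose mk/2: 6 ≐ 6,  g(Y1, 6) ≐ Y1.
Delete trivial equation 6 ≐ 6.
Occurs check fails: Y1 occurs in g(Y1, 6); the equation Y1 ≐ g(Y1, 6) has no finite solution.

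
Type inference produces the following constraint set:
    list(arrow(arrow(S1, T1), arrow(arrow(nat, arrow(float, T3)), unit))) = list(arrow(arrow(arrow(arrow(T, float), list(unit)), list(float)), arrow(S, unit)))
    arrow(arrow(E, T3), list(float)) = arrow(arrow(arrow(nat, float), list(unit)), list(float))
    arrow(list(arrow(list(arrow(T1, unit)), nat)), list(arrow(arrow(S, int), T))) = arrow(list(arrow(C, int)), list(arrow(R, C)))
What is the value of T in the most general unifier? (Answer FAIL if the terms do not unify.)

FAIL

Decompose list/1: arrow(arrow(S1, T1), arrow(arrow(nat, arrow(float, T3)), unit)) = arrow(arrow(arrow(arrow(T, float), list(unit)), list(float)), arrow(S, unit)).
Decompose arrow/2: arrow(S1, T1) = arrow(arrow(arrow(T, float), list(unit)), list(float)),  arrow(arrow(nat, arrow(float, T3)), unit) = arrow(S, unit).
Decompose arrow/2: S1 = arrow(arrow(T, float), list(unit)),  T1 = list(float).
Bind S1 := arrow(arrow(T, float), list(unit)); no other remaining equation mentions S1.
Bind T1 := list(float); substituting into the one remaining equation that mentions T1 gives: arrow(list(arrow(list(arrow(list(float), unit)), nat)), list(arrow(arrow(S, int), T))) = arrow(list(arrow(C, int)), list(arrow(R, C))).
Decompose arrow/2: arrow(nat, arrow(float, T3)) = S,  unit = unit.
Bind S := arrow(nat, arrow(float, T3)); substituting into the one remaining equation that mentions S gives: arrow(list(arrow(list(arrow(list(float), unit)), nat)), list(arrow(arrow(arrow(nat, arrow(float, T3)), int), T))) = arrow(list(arrow(C, int)), list(arrow(R, C))).
Delete trivial equation unit = unit.
Decompose arrow/2: arrow(E, T3) = arrow(arrow(nat, float), list(unit)),  list(float) = list(float).
Decompose arrow/2: E = arrow(nat, float),  T3 = list(unit).
Bind E := arrow(nat, float); no other remaining equation mentions E.
Bind T3 := list(unit); substituting into the one remaining equation that mentions T3 gives: arrow(list(arrow(list(arrow(list(float), unit)), nat)), list(arrow(arrow(arrow(nat, arrow(float, list(unit))), int), T))) = arrow(list(arrow(C, int)), list(arrow(R, C))). Substituting into the earlier binding gives S := arrow(nat, arrow(float, list(unit))).
Delete trivial equation list(float) = list(float).
Decompose arrow/2: list(arrow(list(arrow(list(float), unit)), nat)) = list(arrow(C, int)),  list(arrow(arrow(arrow(nat, arrow(float, list(unit))), int), T)) = list(arrow(R, C)).
Decompose list/1: arrow(list(arrow(list(float), unit)), nat) = arrow(C, int).
Decompose arrow/2: list(arrow(list(float), unit)) = C,  nat = int.
Bind C := list(arrow(list(float), unit)); substituting into the one remaining equation that mentions C gives: list(arrow(arrow(arrow(nat, arrow(float, list(unit))), int), T)) = list(arrow(R, list(arrow(list(float), unit)))).
Clash: constants nat and int differ; no unifier exists.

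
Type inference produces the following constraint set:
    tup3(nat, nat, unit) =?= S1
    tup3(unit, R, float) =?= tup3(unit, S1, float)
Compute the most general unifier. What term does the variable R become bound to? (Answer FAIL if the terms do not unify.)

tup3(nat, nat, unit)

Bind S1 := tup3(nat, nat, unit); substituting into the remaining equation gives: tup3(unit, R, float) =?= tup3(unit, tup3(nat, nat, unit), float).
Decompose tup3/3: unit =?= unit,  R =?= tup3(nat, nat, unit),  float =?= float.
Delete trivial equation unit =?= unit.
Bind R := tup3(nat, nat, unit); no other remaining equation mentions R.
Delete trivial equation float =?= float.
MGU = { S1 -> tup3(nat, nat, unit), R -> tup3(nat, nat, unit) }, so R -> tup3(nat, nat, unit).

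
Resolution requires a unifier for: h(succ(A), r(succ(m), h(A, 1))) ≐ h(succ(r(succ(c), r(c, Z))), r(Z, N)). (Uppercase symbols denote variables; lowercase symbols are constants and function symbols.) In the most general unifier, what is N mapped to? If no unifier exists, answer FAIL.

Decompose h/2: succ(A) ≐ succ(r(succ(c), r(c, Z))),  r(succ(m), h(A, 1)) ≐ r(Z, N).
Decompose succ/1: A ≐ r(succ(c), r(c, Z)).
Bind A := r(succ(c), r(c, Z)); substituting into the remaining equation gives: r(succ(m), h(r(succ(c), r(c, Z)), 1)) ≐ r(Z, N).
Decompose r/2: succ(m) ≐ Z,  h(r(succ(c), r(c, Z)), 1) ≐ N.
Bind Z := succ(m); substituting into the remaining equation gives: h(r(succ(c), r(c, succ(m))), 1) ≐ N. Substituting into the earlier binding gives A := r(succ(c), r(c, succ(m))).
Bind N := h(r(succ(c), r(c, succ(m))), 1).
MGU = { A := r(succ(c), r(c, succ(m))), Z := succ(m), N := h(r(succ(c), r(c, succ(m))), 1) }, so N := h(r(succ(c), r(c, succ(m))), 1).

h(r(succ(c), r(c, succ(m))), 1)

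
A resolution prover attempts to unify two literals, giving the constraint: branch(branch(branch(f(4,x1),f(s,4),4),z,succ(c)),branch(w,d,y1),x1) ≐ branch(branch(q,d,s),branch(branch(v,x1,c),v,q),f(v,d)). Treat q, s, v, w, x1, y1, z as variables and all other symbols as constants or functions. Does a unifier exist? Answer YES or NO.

YES

Decompose branch/3: branch(branch(f(4,x1),f(s,4),4),z,succ(c)) ≐ branch(q,d,s),  branch(w,d,y1) ≐ branch(branch(v,x1,c),v,q),  x1 ≐ f(v,d).
Decompose branch/3: branch(f(4,x1),f(s,4),4) ≐ q,  z ≐ d,  succ(c) ≐ s.
Bind q := branch(f(4,x1),f(s,4),4); substituting into the one remaining equation that mentions q gives: branch(w,d,y1) ≐ branch(branch(v,x1,c),v,branch(f(4,x1),f(s,4),4)).
Bind z := d; no other remaining equation mentions z.
Bind s := succ(c); substituting into the one remaining equation that mentions s gives: branch(w,d,y1) ≐ branch(branch(v,x1,c),v,branch(f(4,x1),f(succ(c),4),4)). Substituting into the earlier binding gives q := branch(f(4,x1),f(succ(c),4),4).
Decompose branch/3: w ≐ branch(v,x1,c),  d ≐ v,  y1 ≐ branch(f(4,x1),f(succ(c),4),4).
Bind w := branch(v,x1,c); no other remaining equation mentions w.
Bind v := d; substituting into the one remaining equation that mentions v gives: x1 ≐ f(d,d). Substituting into the earlier binding gives w := branch(d,x1,c).
Bind y1 := branch(f(4,x1),f(succ(c),4),4); no other remaining equation mentions y1.
Bind x1 := f(d,d). Substituting into the earlier bindings gives q := branch(f(4,f(d,d)),f(succ(c),4),4), w := branch(d,f(d,d),c), y1 := branch(f(4,f(d,d)),f(succ(c),4),4).
No equations remain and no clash or occurs-check failure arose, so a unifier exists.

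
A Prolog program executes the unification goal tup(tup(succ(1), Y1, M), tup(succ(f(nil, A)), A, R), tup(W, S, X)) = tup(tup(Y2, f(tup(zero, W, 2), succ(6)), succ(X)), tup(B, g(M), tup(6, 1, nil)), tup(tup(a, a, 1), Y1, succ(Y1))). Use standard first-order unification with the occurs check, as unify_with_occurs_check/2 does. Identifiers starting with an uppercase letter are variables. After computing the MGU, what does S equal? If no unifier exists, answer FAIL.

Decompose tup/3: tup(succ(1), Y1, M) = tup(Y2, f(tup(zero, W, 2), succ(6)), succ(X)),  tup(succ(f(nil, A)), A, R) = tup(B, g(M), tup(6, 1, nil)),  tup(W, S, X) = tup(tup(a, a, 1), Y1, succ(Y1)).
Decompose tup/3: succ(1) = Y2,  Y1 = f(tup(zero, W, 2), succ(6)),  M = succ(X).
Bind Y2 := succ(1); no other remaining equation mentions Y2.
Bind Y1 := f(tup(zero, W, 2), succ(6)); substituting into the one remaining equation that mentions Y1 gives: tup(W, S, X) = tup(tup(a, a, 1), f(tup(zero, W, 2), succ(6)), succ(f(tup(zero, W, 2), succ(6)))).
Bind M := succ(X); substituting into the one remaining equation that mentions M gives: tup(succ(f(nil, A)), A, R) = tup(B, g(succ(X)), tup(6, 1, nil)).
Decompose tup/3: succ(f(nil, A)) = B,  A = g(succ(X)),  R = tup(6, 1, nil).
Bind B := succ(f(nil, A)); no other remaining equation mentions B.
Bind A := g(succ(X)); no other remaining equation mentions A. Substituting into the earlier binding gives B := succ(f(nil, g(succ(X)))).
Bind R := tup(6, 1, nil); no other remaining equation mentions R.
Decompose tup/3: W = tup(a, a, 1),  S = f(tup(zero, W, 2), succ(6)),  X = succ(f(tup(zero, W, 2), succ(6))).
Bind W := tup(a, a, 1); substituting into the remaining equations gives: S = f(tup(zero, tup(a, a, 1), 2), succ(6)),  X = succ(f(tup(zero, tup(a, a, 1), 2), succ(6))). Substituting into the earlier binding gives Y1 := f(tup(zero, tup(a, a, 1), 2), succ(6)).
Bind S := f(tup(zero, tup(a, a, 1), 2), succ(6)); no other remaining equation mentions S.
Bind X := succ(f(tup(zero, tup(a, a, 1), 2), succ(6))). Substituting into the earlier bindings gives M := succ(succ(f(tup(zero, tup(a, a, 1), 2), succ(6)))), B := succ(f(nil, g(succ(succ(f(tup(zero, tup(a, a, 1), 2), succ(6))))))), A := g(succ(succ(f(tup(zero, tup(a, a, 1), 2), succ(6))))).
MGU = { Y2 ↦ succ(1), Y1 ↦ f(tup(zero, tup(a, a, 1), 2), succ(6)), M ↦ succ(succ(f(tup(zero, tup(a, a, 1), 2), succ(6)))), B ↦ succ(f(nil, g(succ(succ(f(tup(zero, tup(a, a, 1), 2), succ(6))))))), A ↦ g(succ(succ(f(tup(zero, tup(a, a, 1), 2), succ(6))))), R ↦ tup(6, 1, nil), W ↦ tup(a, a, 1), S ↦ f(tup(zero, tup(a, a, 1), 2), succ(6)), X ↦ succ(f(tup(zero, tup(a, a, 1), 2), succ(6))) }, so S ↦ f(tup(zero, tup(a, a, 1), 2), succ(6)).

f(tup(zero, tup(a, a, 1), 2), succ(6))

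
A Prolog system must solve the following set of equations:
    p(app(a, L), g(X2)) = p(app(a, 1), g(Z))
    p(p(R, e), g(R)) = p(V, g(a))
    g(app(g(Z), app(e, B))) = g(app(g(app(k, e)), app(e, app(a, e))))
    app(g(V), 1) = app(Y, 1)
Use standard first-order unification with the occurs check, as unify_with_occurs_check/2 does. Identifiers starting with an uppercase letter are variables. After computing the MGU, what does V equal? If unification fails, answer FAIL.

Decompose p/2: app(a, L) = app(a, 1),  g(X2) = g(Z).
Decompose app/2: a = a,  L = 1.
Delete trivial equation a = a.
Bind L := 1; no other remaining equation mentions L.
Decompose g/1: X2 = Z.
Bind X2 := Z; no other remaining equation mentions X2.
Decompose p/2: p(R, e) = V,  g(R) = g(a).
Bind V := p(R, e); substituting into the one remaining equation that mentions V gives: app(g(p(R, e)), 1) = app(Y, 1).
Decompose g/1: R = a.
Bind R := a; substituting into the one remaining equation that mentions R gives: app(g(p(a, e)), 1) = app(Y, 1). Substituting into the earlier binding gives V := p(a, e).
Decompose g/1: app(g(Z), app(e, B)) = app(g(app(k, e)), app(e, app(a, e))).
Decompose app/2: g(Z) = g(app(k, e)),  app(e, B) = app(e, app(a, e)).
Decompose g/1: Z = app(k, e).
Bind Z := app(k, e); no other remaining equation mentions Z. Substituting into the earlier binding gives X2 := app(k, e).
Decompose app/2: e = e,  B = app(a, e).
Delete trivial equation e = e.
Bind B := app(a, e); no other remaining equation mentions B.
Decompose app/2: g(p(a, e)) = Y,  1 = 1.
Bind Y := g(p(a, e)); no other remaining equation mentions Y.
Delete trivial equation 1 = 1.
MGU = { L ↦ 1, X2 ↦ app(k, e), V ↦ p(a, e), R ↦ a, Z ↦ app(k, e), B ↦ app(a, e), Y ↦ g(p(a, e)) }, so V ↦ p(a, e).

p(a, e)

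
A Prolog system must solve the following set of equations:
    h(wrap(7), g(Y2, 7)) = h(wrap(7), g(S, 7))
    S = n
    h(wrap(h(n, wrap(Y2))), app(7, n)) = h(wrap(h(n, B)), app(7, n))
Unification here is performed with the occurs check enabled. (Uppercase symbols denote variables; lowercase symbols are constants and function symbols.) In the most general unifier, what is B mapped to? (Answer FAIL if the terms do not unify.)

Decompose h/2: wrap(7) = wrap(7),  g(Y2, 7) = g(S, 7).
Delete trivial equation wrap(7) = wrap(7).
Decompose g/2: Y2 = S,  7 = 7.
Bind Y2 := S; substituting into the one remaining equation that mentions Y2 gives: h(wrap(h(n, wrap(S))), app(7, n)) = h(wrap(h(n, B)), app(7, n)).
Delete trivial equation 7 = 7.
Bind S := n; substituting into the remaining equation gives: h(wrap(h(n, wrap(n))), app(7, n)) = h(wrap(h(n, B)), app(7, n)). Substituting into the earlier binding gives Y2 := n.
Decompose h/2: wrap(h(n, wrap(n))) = wrap(h(n, B)),  app(7, n) = app(7, n).
Decompose wrap/1: h(n, wrap(n)) = h(n, B).
Decompose h/2: n = n,  wrap(n) = B.
Delete trivial equation n = n.
Bind B := wrap(n); no other remaining equation mentions B.
Delete trivial equation app(7, n) = app(7, n).
MGU = { Y2 = n, S = n, B = wrap(n) }, so B = wrap(n).

wrap(n)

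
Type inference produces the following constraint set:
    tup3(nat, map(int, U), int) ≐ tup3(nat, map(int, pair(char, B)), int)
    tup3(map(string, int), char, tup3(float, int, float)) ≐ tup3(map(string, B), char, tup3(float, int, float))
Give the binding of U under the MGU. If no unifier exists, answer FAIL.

pair(char, int)

Decompose tup3/3: nat ≐ nat,  map(int, U) ≐ map(int, pair(char, B)),  int ≐ int.
Delete trivial equation nat ≐ nat.
Decompose map/2: int ≐ int,  U ≐ pair(char, B).
Delete trivial equation int ≐ int.
Bind U := pair(char, B); no other remaining equation mentions U.
Delete trivial equation int ≐ int.
Decompose tup3/3: map(string, int) ≐ map(string, B),  char ≐ char,  tup3(float, int, float) ≐ tup3(float, int, float).
Decompose map/2: string ≐ string,  int ≐ B.
Delete trivial equation string ≐ string.
Bind B := int; no other remaining equation mentions B. Substituting into the earlier binding gives U := pair(char, int).
Delete trivial equation char ≐ char.
Delete trivial equation tup3(float, int, float) ≐ tup3(float, int, float).
MGU = { U -> pair(char, int), B -> int }, so U -> pair(char, int).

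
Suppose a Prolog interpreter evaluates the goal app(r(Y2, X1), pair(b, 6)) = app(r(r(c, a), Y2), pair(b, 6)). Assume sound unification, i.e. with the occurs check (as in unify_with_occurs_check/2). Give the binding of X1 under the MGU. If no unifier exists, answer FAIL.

r(c, a)

Decompose app/2: r(Y2, X1) = r(r(c, a), Y2),  pair(b, 6) = pair(b, 6).
Decompose r/2: Y2 = r(c, a),  X1 = Y2.
Bind Y2 := r(c, a); substituting into the one remaining equation that mentions Y2 gives: X1 = r(c, a).
Bind X1 := r(c, a); no other remaining equation mentions X1.
Delete trivial equation pair(b, 6) = pair(b, 6).
MGU = { Y2 = r(c, a), X1 = r(c, a) }, so X1 = r(c, a).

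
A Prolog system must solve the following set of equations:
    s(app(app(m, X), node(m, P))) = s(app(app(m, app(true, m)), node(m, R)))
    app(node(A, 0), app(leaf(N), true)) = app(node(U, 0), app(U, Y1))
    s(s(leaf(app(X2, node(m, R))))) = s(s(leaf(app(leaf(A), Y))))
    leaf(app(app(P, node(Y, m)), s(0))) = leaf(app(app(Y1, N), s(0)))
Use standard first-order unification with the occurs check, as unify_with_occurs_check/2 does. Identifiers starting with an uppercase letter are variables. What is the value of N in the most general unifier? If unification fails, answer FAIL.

node(node(m, true), m)

Decompose s/1: app(app(m, X), node(m, P)) = app(app(m, app(true, m)), node(m, R)).
Decompose app/2: app(m, X) = app(m, app(true, m)),  node(m, P) = node(m, R).
Decompose app/2: m = m,  X = app(true, m).
Delete trivial equation m = m.
Bind X := app(true, m); no other remaining equation mentions X.
Decompose node/2: m = m,  P = R.
Delete trivial equation m = m.
Bind P := R; substituting into the one remaining equation that mentions P gives: leaf(app(app(R, node(Y, m)), s(0))) = leaf(app(app(Y1, N), s(0))).
Decompose app/2: node(A, 0) = node(U, 0),  app(leaf(N), true) = app(U, Y1).
Decompose node/2: A = U,  0 = 0.
Bind A := U; substituting into the one remaining equation that mentions A gives: s(s(leaf(app(X2, node(m, R))))) = s(s(leaf(app(leaf(U), Y)))).
Delete trivial equation 0 = 0.
Decompose app/2: leaf(N) = U,  true = Y1.
Bind U := leaf(N); substituting into the one remaining equation that mentions U gives: s(s(leaf(app(X2, node(m, R))))) = s(s(leaf(app(leaf(leaf(N)), Y)))). Substituting into the earlier binding gives A := leaf(N).
Bind Y1 := true; substituting into the one remaining equation that mentions Y1 gives: leaf(app(app(R, node(Y, m)), s(0))) = leaf(app(app(true, N), s(0))).
Decompose s/1: s(leaf(app(X2, node(m, R)))) = s(leaf(app(leaf(leaf(N)), Y))).
Decompose s/1: leaf(app(X2, node(m, R))) = leaf(app(leaf(leaf(N)), Y)).
Decompose leaf/1: app(X2, node(m, R)) = app(leaf(leaf(N)), Y).
Decompose app/2: X2 = leaf(leaf(N)),  node(m, R) = Y.
Bind X2 := leaf(leaf(N)); no other remaining equation mentions X2.
Bind Y := node(m, R); substituting into the remaining equation gives: leaf(app(app(R, node(node(m, R), m)), s(0))) = leaf(app(app(true, N), s(0))).
Decompose leaf/1: app(app(R, node(node(m, R), m)), s(0)) = app(app(true, N), s(0)).
Decompose app/2: app(R, node(node(m, R), m)) = app(true, N),  s(0) = s(0).
Decompose app/2: R = true,  node(node(m, R), m) = N.
Bind R := true; substituting into the one remaining equation that mentions R gives: node(node(m, true), m) = N. Substituting into the earlier bindings gives P := true, Y := node(m, true).
Bind N := node(node(m, true), m); no other remaining equation mentions N. Substituting into the earlier bindings gives A := leaf(node(node(m, true), m)), U := leaf(node(node(m, true), m)), X2 := leaf(leaf(node(node(m, true), m))).
Delete trivial equation s(0) = s(0).
MGU = { X ↦ app(true, m), P ↦ true, A ↦ leaf(node(node(m, true), m)), U ↦ leaf(node(node(m, true), m)), Y1 ↦ true, X2 ↦ leaf(leaf(node(node(m, true), m))), Y ↦ node(m, true), R ↦ true, N ↦ node(node(m, true), m) }, so N ↦ node(node(m, true), m).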